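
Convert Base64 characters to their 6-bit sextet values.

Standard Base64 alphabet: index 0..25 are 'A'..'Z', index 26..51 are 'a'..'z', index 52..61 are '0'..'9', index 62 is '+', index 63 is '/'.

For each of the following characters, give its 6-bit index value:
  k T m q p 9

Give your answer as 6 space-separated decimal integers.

'k': a..z range, 26 + ord('k') − ord('a') = 36
'T': A..Z range, ord('T') − ord('A') = 19
'm': a..z range, 26 + ord('m') − ord('a') = 38
'q': a..z range, 26 + ord('q') − ord('a') = 42
'p': a..z range, 26 + ord('p') − ord('a') = 41
'9': 0..9 range, 52 + ord('9') − ord('0') = 61

Answer: 36 19 38 42 41 61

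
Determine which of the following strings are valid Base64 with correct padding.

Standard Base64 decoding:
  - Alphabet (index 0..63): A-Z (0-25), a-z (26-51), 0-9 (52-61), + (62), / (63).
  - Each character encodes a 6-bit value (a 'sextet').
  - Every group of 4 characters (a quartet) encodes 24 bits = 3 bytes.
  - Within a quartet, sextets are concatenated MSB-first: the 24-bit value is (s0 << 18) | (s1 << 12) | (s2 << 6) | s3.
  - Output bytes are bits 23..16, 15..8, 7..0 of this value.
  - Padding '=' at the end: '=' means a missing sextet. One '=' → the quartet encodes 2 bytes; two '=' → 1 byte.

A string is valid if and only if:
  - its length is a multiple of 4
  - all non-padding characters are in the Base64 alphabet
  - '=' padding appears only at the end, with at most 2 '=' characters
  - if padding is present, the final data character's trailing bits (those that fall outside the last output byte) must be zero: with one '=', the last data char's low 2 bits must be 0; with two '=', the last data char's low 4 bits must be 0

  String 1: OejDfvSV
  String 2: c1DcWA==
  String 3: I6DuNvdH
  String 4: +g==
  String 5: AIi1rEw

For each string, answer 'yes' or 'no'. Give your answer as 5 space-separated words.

String 1: 'OejDfvSV' → valid
String 2: 'c1DcWA==' → valid
String 3: 'I6DuNvdH' → valid
String 4: '+g==' → valid
String 5: 'AIi1rEw' → invalid (len=7 not mult of 4)

Answer: yes yes yes yes no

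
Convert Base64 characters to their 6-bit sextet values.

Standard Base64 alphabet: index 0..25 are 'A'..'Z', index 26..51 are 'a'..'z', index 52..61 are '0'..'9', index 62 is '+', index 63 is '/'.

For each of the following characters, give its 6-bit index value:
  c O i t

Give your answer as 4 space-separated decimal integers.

'c': a..z range, 26 + ord('c') − ord('a') = 28
'O': A..Z range, ord('O') − ord('A') = 14
'i': a..z range, 26 + ord('i') − ord('a') = 34
't': a..z range, 26 + ord('t') − ord('a') = 45

Answer: 28 14 34 45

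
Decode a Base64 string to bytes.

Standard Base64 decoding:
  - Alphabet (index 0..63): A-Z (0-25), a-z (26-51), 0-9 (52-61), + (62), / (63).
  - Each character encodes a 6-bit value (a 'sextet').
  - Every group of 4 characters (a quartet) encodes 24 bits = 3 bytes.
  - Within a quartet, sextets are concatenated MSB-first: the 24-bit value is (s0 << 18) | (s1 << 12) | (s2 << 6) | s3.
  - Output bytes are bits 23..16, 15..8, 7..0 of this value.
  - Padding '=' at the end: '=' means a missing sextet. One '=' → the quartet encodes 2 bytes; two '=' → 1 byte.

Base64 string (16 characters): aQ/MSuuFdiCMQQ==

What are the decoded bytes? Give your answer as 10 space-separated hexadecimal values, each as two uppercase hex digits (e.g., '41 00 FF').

After char 0 ('a'=26): chars_in_quartet=1 acc=0x1A bytes_emitted=0
After char 1 ('Q'=16): chars_in_quartet=2 acc=0x690 bytes_emitted=0
After char 2 ('/'=63): chars_in_quartet=3 acc=0x1A43F bytes_emitted=0
After char 3 ('M'=12): chars_in_quartet=4 acc=0x690FCC -> emit 69 0F CC, reset; bytes_emitted=3
After char 4 ('S'=18): chars_in_quartet=1 acc=0x12 bytes_emitted=3
After char 5 ('u'=46): chars_in_quartet=2 acc=0x4AE bytes_emitted=3
After char 6 ('u'=46): chars_in_quartet=3 acc=0x12BAE bytes_emitted=3
After char 7 ('F'=5): chars_in_quartet=4 acc=0x4AEB85 -> emit 4A EB 85, reset; bytes_emitted=6
After char 8 ('d'=29): chars_in_quartet=1 acc=0x1D bytes_emitted=6
After char 9 ('i'=34): chars_in_quartet=2 acc=0x762 bytes_emitted=6
After char 10 ('C'=2): chars_in_quartet=3 acc=0x1D882 bytes_emitted=6
After char 11 ('M'=12): chars_in_quartet=4 acc=0x76208C -> emit 76 20 8C, reset; bytes_emitted=9
After char 12 ('Q'=16): chars_in_quartet=1 acc=0x10 bytes_emitted=9
After char 13 ('Q'=16): chars_in_quartet=2 acc=0x410 bytes_emitted=9
Padding '==': partial quartet acc=0x410 -> emit 41; bytes_emitted=10

Answer: 69 0F CC 4A EB 85 76 20 8C 41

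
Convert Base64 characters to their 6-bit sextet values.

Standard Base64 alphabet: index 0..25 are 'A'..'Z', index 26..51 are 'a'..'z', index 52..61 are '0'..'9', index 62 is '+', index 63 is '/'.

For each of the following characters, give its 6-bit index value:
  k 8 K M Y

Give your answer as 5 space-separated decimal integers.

'k': a..z range, 26 + ord('k') − ord('a') = 36
'8': 0..9 range, 52 + ord('8') − ord('0') = 60
'K': A..Z range, ord('K') − ord('A') = 10
'M': A..Z range, ord('M') − ord('A') = 12
'Y': A..Z range, ord('Y') − ord('A') = 24

Answer: 36 60 10 12 24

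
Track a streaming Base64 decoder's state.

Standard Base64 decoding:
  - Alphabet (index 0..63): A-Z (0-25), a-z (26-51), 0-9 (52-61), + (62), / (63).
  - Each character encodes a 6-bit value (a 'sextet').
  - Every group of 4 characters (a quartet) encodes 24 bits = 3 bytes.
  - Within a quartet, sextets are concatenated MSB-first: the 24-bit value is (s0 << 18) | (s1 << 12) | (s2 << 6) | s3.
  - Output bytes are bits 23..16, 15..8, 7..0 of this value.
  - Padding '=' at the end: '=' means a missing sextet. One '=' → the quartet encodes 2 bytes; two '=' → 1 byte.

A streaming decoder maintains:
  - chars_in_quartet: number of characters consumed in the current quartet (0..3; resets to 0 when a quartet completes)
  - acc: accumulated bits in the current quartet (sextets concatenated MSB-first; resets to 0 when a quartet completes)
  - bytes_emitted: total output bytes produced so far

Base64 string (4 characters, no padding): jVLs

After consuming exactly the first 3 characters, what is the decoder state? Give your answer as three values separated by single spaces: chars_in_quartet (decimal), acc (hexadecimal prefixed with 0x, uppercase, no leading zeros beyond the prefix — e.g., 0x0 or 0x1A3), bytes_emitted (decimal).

After char 0 ('j'=35): chars_in_quartet=1 acc=0x23 bytes_emitted=0
After char 1 ('V'=21): chars_in_quartet=2 acc=0x8D5 bytes_emitted=0
After char 2 ('L'=11): chars_in_quartet=3 acc=0x2354B bytes_emitted=0

Answer: 3 0x2354B 0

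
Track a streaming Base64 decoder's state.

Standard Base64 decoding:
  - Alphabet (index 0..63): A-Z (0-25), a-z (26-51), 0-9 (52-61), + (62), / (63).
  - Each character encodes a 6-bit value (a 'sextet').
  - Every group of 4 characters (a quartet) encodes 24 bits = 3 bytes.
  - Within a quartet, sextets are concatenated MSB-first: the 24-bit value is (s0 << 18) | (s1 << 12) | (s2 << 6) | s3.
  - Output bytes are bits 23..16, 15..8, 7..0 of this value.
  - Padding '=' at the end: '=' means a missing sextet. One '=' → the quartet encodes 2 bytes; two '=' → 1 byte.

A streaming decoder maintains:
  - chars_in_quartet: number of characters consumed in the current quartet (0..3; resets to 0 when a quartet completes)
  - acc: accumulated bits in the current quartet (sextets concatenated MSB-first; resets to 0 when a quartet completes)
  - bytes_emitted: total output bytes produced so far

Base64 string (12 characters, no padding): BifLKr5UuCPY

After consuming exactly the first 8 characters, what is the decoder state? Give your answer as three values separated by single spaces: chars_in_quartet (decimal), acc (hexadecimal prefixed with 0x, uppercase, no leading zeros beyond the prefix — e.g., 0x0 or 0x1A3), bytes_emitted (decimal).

After char 0 ('B'=1): chars_in_quartet=1 acc=0x1 bytes_emitted=0
After char 1 ('i'=34): chars_in_quartet=2 acc=0x62 bytes_emitted=0
After char 2 ('f'=31): chars_in_quartet=3 acc=0x189F bytes_emitted=0
After char 3 ('L'=11): chars_in_quartet=4 acc=0x627CB -> emit 06 27 CB, reset; bytes_emitted=3
After char 4 ('K'=10): chars_in_quartet=1 acc=0xA bytes_emitted=3
After char 5 ('r'=43): chars_in_quartet=2 acc=0x2AB bytes_emitted=3
After char 6 ('5'=57): chars_in_quartet=3 acc=0xAAF9 bytes_emitted=3
After char 7 ('U'=20): chars_in_quartet=4 acc=0x2ABE54 -> emit 2A BE 54, reset; bytes_emitted=6

Answer: 0 0x0 6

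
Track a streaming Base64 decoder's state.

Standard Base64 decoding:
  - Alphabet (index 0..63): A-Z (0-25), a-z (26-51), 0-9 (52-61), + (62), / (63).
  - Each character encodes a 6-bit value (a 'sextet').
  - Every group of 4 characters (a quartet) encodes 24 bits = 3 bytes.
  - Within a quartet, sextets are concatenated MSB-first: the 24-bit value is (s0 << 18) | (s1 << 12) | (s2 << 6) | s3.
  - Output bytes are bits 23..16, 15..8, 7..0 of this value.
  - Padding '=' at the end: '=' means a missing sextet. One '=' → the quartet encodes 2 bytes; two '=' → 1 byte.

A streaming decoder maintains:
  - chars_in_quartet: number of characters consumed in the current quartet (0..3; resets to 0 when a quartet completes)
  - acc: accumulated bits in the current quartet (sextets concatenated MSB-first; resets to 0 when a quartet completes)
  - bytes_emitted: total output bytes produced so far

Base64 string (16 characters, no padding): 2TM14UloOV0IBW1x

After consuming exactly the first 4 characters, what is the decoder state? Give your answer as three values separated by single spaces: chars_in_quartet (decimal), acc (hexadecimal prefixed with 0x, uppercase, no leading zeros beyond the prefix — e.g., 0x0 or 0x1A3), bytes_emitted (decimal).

After char 0 ('2'=54): chars_in_quartet=1 acc=0x36 bytes_emitted=0
After char 1 ('T'=19): chars_in_quartet=2 acc=0xD93 bytes_emitted=0
After char 2 ('M'=12): chars_in_quartet=3 acc=0x364CC bytes_emitted=0
After char 3 ('1'=53): chars_in_quartet=4 acc=0xD93335 -> emit D9 33 35, reset; bytes_emitted=3

Answer: 0 0x0 3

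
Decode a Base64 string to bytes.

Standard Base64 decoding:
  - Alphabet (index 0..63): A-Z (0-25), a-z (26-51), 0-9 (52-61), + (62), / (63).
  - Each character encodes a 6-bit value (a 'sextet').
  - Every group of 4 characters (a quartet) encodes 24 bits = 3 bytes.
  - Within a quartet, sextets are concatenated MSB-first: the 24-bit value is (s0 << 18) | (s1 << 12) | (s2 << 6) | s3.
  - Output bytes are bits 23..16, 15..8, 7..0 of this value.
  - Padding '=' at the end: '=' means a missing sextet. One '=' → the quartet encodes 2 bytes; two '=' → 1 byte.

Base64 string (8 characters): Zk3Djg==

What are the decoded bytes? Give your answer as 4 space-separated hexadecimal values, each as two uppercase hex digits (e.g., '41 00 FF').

After char 0 ('Z'=25): chars_in_quartet=1 acc=0x19 bytes_emitted=0
After char 1 ('k'=36): chars_in_quartet=2 acc=0x664 bytes_emitted=0
After char 2 ('3'=55): chars_in_quartet=3 acc=0x19937 bytes_emitted=0
After char 3 ('D'=3): chars_in_quartet=4 acc=0x664DC3 -> emit 66 4D C3, reset; bytes_emitted=3
After char 4 ('j'=35): chars_in_quartet=1 acc=0x23 bytes_emitted=3
After char 5 ('g'=32): chars_in_quartet=2 acc=0x8E0 bytes_emitted=3
Padding '==': partial quartet acc=0x8E0 -> emit 8E; bytes_emitted=4

Answer: 66 4D C3 8E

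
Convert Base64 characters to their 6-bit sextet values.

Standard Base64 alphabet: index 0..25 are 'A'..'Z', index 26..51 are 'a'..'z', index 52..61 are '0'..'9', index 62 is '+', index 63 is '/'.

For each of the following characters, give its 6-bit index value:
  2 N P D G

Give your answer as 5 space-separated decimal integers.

Answer: 54 13 15 3 6

Derivation:
'2': 0..9 range, 52 + ord('2') − ord('0') = 54
'N': A..Z range, ord('N') − ord('A') = 13
'P': A..Z range, ord('P') − ord('A') = 15
'D': A..Z range, ord('D') − ord('A') = 3
'G': A..Z range, ord('G') − ord('A') = 6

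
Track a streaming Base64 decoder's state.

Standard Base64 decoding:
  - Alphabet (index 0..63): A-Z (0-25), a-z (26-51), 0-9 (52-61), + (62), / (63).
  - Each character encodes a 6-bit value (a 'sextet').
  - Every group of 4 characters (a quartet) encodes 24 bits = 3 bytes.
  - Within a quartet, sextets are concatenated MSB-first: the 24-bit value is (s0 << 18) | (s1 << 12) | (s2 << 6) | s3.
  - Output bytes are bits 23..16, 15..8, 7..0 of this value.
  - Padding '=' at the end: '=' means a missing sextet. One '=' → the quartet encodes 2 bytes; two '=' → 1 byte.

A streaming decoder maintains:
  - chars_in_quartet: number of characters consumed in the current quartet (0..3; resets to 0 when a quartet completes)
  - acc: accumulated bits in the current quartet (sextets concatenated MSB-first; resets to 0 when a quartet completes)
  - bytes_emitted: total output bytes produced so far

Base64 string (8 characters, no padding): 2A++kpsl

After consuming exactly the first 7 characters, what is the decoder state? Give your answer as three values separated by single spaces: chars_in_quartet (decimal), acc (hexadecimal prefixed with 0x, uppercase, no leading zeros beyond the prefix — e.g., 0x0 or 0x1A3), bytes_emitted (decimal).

Answer: 3 0x24A6C 3

Derivation:
After char 0 ('2'=54): chars_in_quartet=1 acc=0x36 bytes_emitted=0
After char 1 ('A'=0): chars_in_quartet=2 acc=0xD80 bytes_emitted=0
After char 2 ('+'=62): chars_in_quartet=3 acc=0x3603E bytes_emitted=0
After char 3 ('+'=62): chars_in_quartet=4 acc=0xD80FBE -> emit D8 0F BE, reset; bytes_emitted=3
After char 4 ('k'=36): chars_in_quartet=1 acc=0x24 bytes_emitted=3
After char 5 ('p'=41): chars_in_quartet=2 acc=0x929 bytes_emitted=3
After char 6 ('s'=44): chars_in_quartet=3 acc=0x24A6C bytes_emitted=3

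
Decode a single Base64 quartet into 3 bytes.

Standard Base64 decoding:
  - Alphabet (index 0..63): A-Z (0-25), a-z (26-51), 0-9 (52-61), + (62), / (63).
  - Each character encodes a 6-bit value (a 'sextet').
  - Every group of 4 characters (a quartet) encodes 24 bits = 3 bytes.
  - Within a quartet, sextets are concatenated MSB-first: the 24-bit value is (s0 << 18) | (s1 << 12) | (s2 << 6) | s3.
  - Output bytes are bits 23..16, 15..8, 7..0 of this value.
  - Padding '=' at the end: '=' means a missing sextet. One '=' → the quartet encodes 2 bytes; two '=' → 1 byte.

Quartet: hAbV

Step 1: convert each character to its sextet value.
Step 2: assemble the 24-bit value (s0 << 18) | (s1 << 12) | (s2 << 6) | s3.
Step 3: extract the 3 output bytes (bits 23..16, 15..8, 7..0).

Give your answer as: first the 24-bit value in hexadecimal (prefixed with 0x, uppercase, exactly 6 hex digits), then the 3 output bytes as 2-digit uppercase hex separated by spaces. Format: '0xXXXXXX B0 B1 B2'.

Sextets: h=33, A=0, b=27, V=21
24-bit: (33<<18) | (0<<12) | (27<<6) | 21
      = 0x840000 | 0x000000 | 0x0006C0 | 0x000015
      = 0x8406D5
Bytes: (v>>16)&0xFF=84, (v>>8)&0xFF=06, v&0xFF=D5

Answer: 0x8406D5 84 06 D5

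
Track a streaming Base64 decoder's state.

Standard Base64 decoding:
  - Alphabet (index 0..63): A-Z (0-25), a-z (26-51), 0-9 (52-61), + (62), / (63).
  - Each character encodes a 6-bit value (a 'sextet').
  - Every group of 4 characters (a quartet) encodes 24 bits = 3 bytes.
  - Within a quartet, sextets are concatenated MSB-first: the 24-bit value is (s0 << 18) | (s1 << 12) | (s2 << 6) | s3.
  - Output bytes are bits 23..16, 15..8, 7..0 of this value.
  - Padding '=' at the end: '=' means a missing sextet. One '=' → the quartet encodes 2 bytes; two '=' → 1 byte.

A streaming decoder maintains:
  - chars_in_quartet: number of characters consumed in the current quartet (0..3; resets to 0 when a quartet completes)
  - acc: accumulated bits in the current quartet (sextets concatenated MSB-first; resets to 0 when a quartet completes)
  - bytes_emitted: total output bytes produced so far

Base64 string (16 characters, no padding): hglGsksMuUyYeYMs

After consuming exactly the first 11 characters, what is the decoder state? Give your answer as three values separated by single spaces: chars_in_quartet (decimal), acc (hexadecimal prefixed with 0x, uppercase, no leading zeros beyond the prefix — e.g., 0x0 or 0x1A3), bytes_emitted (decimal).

After char 0 ('h'=33): chars_in_quartet=1 acc=0x21 bytes_emitted=0
After char 1 ('g'=32): chars_in_quartet=2 acc=0x860 bytes_emitted=0
After char 2 ('l'=37): chars_in_quartet=3 acc=0x21825 bytes_emitted=0
After char 3 ('G'=6): chars_in_quartet=4 acc=0x860946 -> emit 86 09 46, reset; bytes_emitted=3
After char 4 ('s'=44): chars_in_quartet=1 acc=0x2C bytes_emitted=3
After char 5 ('k'=36): chars_in_quartet=2 acc=0xB24 bytes_emitted=3
After char 6 ('s'=44): chars_in_quartet=3 acc=0x2C92C bytes_emitted=3
After char 7 ('M'=12): chars_in_quartet=4 acc=0xB24B0C -> emit B2 4B 0C, reset; bytes_emitted=6
After char 8 ('u'=46): chars_in_quartet=1 acc=0x2E bytes_emitted=6
After char 9 ('U'=20): chars_in_quartet=2 acc=0xB94 bytes_emitted=6
After char 10 ('y'=50): chars_in_quartet=3 acc=0x2E532 bytes_emitted=6

Answer: 3 0x2E532 6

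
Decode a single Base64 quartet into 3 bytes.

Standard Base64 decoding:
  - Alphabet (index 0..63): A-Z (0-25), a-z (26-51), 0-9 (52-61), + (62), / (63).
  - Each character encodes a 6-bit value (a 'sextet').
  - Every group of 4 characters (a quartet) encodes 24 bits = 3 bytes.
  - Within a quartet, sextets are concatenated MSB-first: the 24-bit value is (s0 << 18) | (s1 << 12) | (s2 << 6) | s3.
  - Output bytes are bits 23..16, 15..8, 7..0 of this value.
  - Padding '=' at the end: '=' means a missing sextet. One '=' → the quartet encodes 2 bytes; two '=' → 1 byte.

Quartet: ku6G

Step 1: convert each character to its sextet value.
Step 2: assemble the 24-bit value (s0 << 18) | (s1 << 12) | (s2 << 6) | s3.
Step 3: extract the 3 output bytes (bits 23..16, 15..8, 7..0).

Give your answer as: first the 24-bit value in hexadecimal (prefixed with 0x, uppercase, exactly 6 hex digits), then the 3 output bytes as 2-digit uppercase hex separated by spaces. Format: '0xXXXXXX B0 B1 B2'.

Answer: 0x92EE86 92 EE 86

Derivation:
Sextets: k=36, u=46, 6=58, G=6
24-bit: (36<<18) | (46<<12) | (58<<6) | 6
      = 0x900000 | 0x02E000 | 0x000E80 | 0x000006
      = 0x92EE86
Bytes: (v>>16)&0xFF=92, (v>>8)&0xFF=EE, v&0xFF=86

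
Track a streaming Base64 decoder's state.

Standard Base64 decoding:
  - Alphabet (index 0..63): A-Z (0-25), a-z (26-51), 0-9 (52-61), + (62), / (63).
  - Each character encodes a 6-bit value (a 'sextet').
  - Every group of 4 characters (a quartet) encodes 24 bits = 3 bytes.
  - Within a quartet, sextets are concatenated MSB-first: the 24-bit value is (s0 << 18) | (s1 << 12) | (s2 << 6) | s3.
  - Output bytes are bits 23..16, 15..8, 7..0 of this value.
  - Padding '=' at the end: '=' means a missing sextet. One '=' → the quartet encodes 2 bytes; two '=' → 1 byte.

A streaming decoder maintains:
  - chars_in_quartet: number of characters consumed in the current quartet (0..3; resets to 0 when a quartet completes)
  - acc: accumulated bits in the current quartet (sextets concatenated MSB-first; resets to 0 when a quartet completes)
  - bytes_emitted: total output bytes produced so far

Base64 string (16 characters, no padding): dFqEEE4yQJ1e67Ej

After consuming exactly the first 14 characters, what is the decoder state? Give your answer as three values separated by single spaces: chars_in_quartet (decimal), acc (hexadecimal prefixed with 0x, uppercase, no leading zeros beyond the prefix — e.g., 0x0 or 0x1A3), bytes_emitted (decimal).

After char 0 ('d'=29): chars_in_quartet=1 acc=0x1D bytes_emitted=0
After char 1 ('F'=5): chars_in_quartet=2 acc=0x745 bytes_emitted=0
After char 2 ('q'=42): chars_in_quartet=3 acc=0x1D16A bytes_emitted=0
After char 3 ('E'=4): chars_in_quartet=4 acc=0x745A84 -> emit 74 5A 84, reset; bytes_emitted=3
After char 4 ('E'=4): chars_in_quartet=1 acc=0x4 bytes_emitted=3
After char 5 ('E'=4): chars_in_quartet=2 acc=0x104 bytes_emitted=3
After char 6 ('4'=56): chars_in_quartet=3 acc=0x4138 bytes_emitted=3
After char 7 ('y'=50): chars_in_quartet=4 acc=0x104E32 -> emit 10 4E 32, reset; bytes_emitted=6
After char 8 ('Q'=16): chars_in_quartet=1 acc=0x10 bytes_emitted=6
After char 9 ('J'=9): chars_in_quartet=2 acc=0x409 bytes_emitted=6
After char 10 ('1'=53): chars_in_quartet=3 acc=0x10275 bytes_emitted=6
After char 11 ('e'=30): chars_in_quartet=4 acc=0x409D5E -> emit 40 9D 5E, reset; bytes_emitted=9
After char 12 ('6'=58): chars_in_quartet=1 acc=0x3A bytes_emitted=9
After char 13 ('7'=59): chars_in_quartet=2 acc=0xEBB bytes_emitted=9

Answer: 2 0xEBB 9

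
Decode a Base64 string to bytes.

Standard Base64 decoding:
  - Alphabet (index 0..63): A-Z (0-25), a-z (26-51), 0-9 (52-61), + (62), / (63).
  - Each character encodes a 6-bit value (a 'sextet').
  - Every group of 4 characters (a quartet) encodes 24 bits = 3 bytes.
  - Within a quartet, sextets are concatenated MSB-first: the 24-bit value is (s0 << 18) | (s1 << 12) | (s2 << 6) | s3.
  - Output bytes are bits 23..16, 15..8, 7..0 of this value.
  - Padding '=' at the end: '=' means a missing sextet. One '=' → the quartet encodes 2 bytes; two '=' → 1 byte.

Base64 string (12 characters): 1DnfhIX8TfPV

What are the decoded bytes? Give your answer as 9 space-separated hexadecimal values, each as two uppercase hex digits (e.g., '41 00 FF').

Answer: D4 39 DF 84 85 FC 4D F3 D5

Derivation:
After char 0 ('1'=53): chars_in_quartet=1 acc=0x35 bytes_emitted=0
After char 1 ('D'=3): chars_in_quartet=2 acc=0xD43 bytes_emitted=0
After char 2 ('n'=39): chars_in_quartet=3 acc=0x350E7 bytes_emitted=0
After char 3 ('f'=31): chars_in_quartet=4 acc=0xD439DF -> emit D4 39 DF, reset; bytes_emitted=3
After char 4 ('h'=33): chars_in_quartet=1 acc=0x21 bytes_emitted=3
After char 5 ('I'=8): chars_in_quartet=2 acc=0x848 bytes_emitted=3
After char 6 ('X'=23): chars_in_quartet=3 acc=0x21217 bytes_emitted=3
After char 7 ('8'=60): chars_in_quartet=4 acc=0x8485FC -> emit 84 85 FC, reset; bytes_emitted=6
After char 8 ('T'=19): chars_in_quartet=1 acc=0x13 bytes_emitted=6
After char 9 ('f'=31): chars_in_quartet=2 acc=0x4DF bytes_emitted=6
After char 10 ('P'=15): chars_in_quartet=3 acc=0x137CF bytes_emitted=6
After char 11 ('V'=21): chars_in_quartet=4 acc=0x4DF3D5 -> emit 4D F3 D5, reset; bytes_emitted=9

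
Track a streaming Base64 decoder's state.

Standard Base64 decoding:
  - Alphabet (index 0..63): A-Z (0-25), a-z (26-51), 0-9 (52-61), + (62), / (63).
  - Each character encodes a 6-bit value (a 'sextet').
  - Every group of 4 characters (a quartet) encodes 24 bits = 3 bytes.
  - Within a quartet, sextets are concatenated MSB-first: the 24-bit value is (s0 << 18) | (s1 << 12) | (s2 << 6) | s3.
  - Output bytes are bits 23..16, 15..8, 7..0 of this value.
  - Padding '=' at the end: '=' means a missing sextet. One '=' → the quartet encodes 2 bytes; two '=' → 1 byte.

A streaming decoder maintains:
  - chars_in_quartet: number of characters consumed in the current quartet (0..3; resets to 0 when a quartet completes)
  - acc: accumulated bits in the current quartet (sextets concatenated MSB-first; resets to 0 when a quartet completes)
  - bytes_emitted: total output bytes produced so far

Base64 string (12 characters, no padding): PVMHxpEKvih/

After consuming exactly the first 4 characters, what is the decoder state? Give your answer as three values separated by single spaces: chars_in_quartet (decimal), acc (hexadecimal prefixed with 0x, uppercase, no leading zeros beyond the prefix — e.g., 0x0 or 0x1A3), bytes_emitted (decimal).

After char 0 ('P'=15): chars_in_quartet=1 acc=0xF bytes_emitted=0
After char 1 ('V'=21): chars_in_quartet=2 acc=0x3D5 bytes_emitted=0
After char 2 ('M'=12): chars_in_quartet=3 acc=0xF54C bytes_emitted=0
After char 3 ('H'=7): chars_in_quartet=4 acc=0x3D5307 -> emit 3D 53 07, reset; bytes_emitted=3

Answer: 0 0x0 3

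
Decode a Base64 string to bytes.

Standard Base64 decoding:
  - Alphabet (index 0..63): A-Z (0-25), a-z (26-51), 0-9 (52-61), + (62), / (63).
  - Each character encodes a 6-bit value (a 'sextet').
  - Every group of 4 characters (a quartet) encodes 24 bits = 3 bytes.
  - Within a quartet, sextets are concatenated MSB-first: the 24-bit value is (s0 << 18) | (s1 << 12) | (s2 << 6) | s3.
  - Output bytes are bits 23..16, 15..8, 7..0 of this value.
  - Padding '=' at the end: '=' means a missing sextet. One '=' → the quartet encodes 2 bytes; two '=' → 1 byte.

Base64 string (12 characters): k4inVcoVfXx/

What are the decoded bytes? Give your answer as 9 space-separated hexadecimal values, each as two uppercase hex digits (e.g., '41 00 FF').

Answer: 93 88 A7 55 CA 15 7D 7C 7F

Derivation:
After char 0 ('k'=36): chars_in_quartet=1 acc=0x24 bytes_emitted=0
After char 1 ('4'=56): chars_in_quartet=2 acc=0x938 bytes_emitted=0
After char 2 ('i'=34): chars_in_quartet=3 acc=0x24E22 bytes_emitted=0
After char 3 ('n'=39): chars_in_quartet=4 acc=0x9388A7 -> emit 93 88 A7, reset; bytes_emitted=3
After char 4 ('V'=21): chars_in_quartet=1 acc=0x15 bytes_emitted=3
After char 5 ('c'=28): chars_in_quartet=2 acc=0x55C bytes_emitted=3
After char 6 ('o'=40): chars_in_quartet=3 acc=0x15728 bytes_emitted=3
After char 7 ('V'=21): chars_in_quartet=4 acc=0x55CA15 -> emit 55 CA 15, reset; bytes_emitted=6
After char 8 ('f'=31): chars_in_quartet=1 acc=0x1F bytes_emitted=6
After char 9 ('X'=23): chars_in_quartet=2 acc=0x7D7 bytes_emitted=6
After char 10 ('x'=49): chars_in_quartet=3 acc=0x1F5F1 bytes_emitted=6
After char 11 ('/'=63): chars_in_quartet=4 acc=0x7D7C7F -> emit 7D 7C 7F, reset; bytes_emitted=9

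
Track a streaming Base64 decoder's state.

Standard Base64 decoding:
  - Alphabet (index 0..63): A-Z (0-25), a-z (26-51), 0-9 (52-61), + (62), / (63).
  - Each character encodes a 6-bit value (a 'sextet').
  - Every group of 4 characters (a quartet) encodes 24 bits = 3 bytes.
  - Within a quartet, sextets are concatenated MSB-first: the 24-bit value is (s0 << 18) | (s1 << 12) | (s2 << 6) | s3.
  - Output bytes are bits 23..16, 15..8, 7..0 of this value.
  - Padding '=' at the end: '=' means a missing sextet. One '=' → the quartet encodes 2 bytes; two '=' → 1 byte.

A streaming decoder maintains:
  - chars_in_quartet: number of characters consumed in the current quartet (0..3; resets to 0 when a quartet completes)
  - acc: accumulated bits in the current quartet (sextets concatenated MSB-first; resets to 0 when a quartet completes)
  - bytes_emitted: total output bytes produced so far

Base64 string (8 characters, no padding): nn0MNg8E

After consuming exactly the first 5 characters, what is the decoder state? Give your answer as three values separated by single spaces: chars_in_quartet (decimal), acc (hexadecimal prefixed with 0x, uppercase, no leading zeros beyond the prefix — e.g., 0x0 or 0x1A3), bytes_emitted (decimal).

After char 0 ('n'=39): chars_in_quartet=1 acc=0x27 bytes_emitted=0
After char 1 ('n'=39): chars_in_quartet=2 acc=0x9E7 bytes_emitted=0
After char 2 ('0'=52): chars_in_quartet=3 acc=0x279F4 bytes_emitted=0
After char 3 ('M'=12): chars_in_quartet=4 acc=0x9E7D0C -> emit 9E 7D 0C, reset; bytes_emitted=3
After char 4 ('N'=13): chars_in_quartet=1 acc=0xD bytes_emitted=3

Answer: 1 0xD 3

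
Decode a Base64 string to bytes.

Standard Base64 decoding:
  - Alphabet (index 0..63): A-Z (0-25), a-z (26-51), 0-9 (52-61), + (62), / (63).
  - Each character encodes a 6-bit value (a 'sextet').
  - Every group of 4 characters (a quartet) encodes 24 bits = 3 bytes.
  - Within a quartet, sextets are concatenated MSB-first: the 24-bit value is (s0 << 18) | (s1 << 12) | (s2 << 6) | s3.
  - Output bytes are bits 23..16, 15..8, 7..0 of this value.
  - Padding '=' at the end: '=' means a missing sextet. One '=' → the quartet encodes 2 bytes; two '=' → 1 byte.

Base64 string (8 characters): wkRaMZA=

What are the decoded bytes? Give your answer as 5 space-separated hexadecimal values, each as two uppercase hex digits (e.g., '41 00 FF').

After char 0 ('w'=48): chars_in_quartet=1 acc=0x30 bytes_emitted=0
After char 1 ('k'=36): chars_in_quartet=2 acc=0xC24 bytes_emitted=0
After char 2 ('R'=17): chars_in_quartet=3 acc=0x30911 bytes_emitted=0
After char 3 ('a'=26): chars_in_quartet=4 acc=0xC2445A -> emit C2 44 5A, reset; bytes_emitted=3
After char 4 ('M'=12): chars_in_quartet=1 acc=0xC bytes_emitted=3
After char 5 ('Z'=25): chars_in_quartet=2 acc=0x319 bytes_emitted=3
After char 6 ('A'=0): chars_in_quartet=3 acc=0xC640 bytes_emitted=3
Padding '=': partial quartet acc=0xC640 -> emit 31 90; bytes_emitted=5

Answer: C2 44 5A 31 90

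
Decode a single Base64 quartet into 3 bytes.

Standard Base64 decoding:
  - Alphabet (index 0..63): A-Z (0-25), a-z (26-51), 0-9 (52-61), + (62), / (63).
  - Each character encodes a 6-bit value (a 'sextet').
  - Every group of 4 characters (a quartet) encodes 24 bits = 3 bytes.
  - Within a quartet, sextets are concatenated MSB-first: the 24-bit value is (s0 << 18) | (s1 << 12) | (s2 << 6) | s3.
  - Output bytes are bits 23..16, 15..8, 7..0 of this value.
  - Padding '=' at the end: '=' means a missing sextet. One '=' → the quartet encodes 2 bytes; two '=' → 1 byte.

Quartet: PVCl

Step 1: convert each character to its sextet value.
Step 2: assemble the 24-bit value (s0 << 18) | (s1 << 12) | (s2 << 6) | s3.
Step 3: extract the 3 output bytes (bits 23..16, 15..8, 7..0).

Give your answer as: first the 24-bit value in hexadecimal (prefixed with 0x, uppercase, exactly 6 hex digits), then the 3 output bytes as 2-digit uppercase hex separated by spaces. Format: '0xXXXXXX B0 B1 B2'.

Sextets: P=15, V=21, C=2, l=37
24-bit: (15<<18) | (21<<12) | (2<<6) | 37
      = 0x3C0000 | 0x015000 | 0x000080 | 0x000025
      = 0x3D50A5
Bytes: (v>>16)&0xFF=3D, (v>>8)&0xFF=50, v&0xFF=A5

Answer: 0x3D50A5 3D 50 A5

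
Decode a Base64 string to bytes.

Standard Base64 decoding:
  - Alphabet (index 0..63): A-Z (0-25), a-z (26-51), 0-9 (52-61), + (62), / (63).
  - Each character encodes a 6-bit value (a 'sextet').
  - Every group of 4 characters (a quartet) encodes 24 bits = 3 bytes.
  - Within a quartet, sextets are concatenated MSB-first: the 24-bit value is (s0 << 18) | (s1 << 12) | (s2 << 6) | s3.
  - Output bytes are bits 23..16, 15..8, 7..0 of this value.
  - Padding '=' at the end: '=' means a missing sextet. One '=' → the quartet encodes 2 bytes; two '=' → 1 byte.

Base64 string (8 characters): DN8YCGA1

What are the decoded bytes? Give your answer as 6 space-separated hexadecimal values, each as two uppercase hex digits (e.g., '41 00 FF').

Answer: 0C DF 18 08 60 35

Derivation:
After char 0 ('D'=3): chars_in_quartet=1 acc=0x3 bytes_emitted=0
After char 1 ('N'=13): chars_in_quartet=2 acc=0xCD bytes_emitted=0
After char 2 ('8'=60): chars_in_quartet=3 acc=0x337C bytes_emitted=0
After char 3 ('Y'=24): chars_in_quartet=4 acc=0xCDF18 -> emit 0C DF 18, reset; bytes_emitted=3
After char 4 ('C'=2): chars_in_quartet=1 acc=0x2 bytes_emitted=3
After char 5 ('G'=6): chars_in_quartet=2 acc=0x86 bytes_emitted=3
After char 6 ('A'=0): chars_in_quartet=3 acc=0x2180 bytes_emitted=3
After char 7 ('1'=53): chars_in_quartet=4 acc=0x86035 -> emit 08 60 35, reset; bytes_emitted=6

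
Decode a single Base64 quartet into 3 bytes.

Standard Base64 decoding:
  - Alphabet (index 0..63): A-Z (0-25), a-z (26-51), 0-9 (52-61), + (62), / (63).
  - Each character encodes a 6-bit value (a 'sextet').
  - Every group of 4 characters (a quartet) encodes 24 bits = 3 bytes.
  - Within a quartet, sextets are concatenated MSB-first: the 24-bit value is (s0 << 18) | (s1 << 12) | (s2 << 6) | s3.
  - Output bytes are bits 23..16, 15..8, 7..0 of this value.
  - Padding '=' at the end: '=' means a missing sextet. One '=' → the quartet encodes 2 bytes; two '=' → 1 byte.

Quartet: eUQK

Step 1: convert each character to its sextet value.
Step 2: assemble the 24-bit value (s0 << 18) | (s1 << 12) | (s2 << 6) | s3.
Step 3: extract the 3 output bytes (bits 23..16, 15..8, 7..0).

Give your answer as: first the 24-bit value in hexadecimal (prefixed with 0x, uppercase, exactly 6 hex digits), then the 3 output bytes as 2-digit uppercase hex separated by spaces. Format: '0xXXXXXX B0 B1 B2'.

Answer: 0x79440A 79 44 0A

Derivation:
Sextets: e=30, U=20, Q=16, K=10
24-bit: (30<<18) | (20<<12) | (16<<6) | 10
      = 0x780000 | 0x014000 | 0x000400 | 0x00000A
      = 0x79440A
Bytes: (v>>16)&0xFF=79, (v>>8)&0xFF=44, v&0xFF=0A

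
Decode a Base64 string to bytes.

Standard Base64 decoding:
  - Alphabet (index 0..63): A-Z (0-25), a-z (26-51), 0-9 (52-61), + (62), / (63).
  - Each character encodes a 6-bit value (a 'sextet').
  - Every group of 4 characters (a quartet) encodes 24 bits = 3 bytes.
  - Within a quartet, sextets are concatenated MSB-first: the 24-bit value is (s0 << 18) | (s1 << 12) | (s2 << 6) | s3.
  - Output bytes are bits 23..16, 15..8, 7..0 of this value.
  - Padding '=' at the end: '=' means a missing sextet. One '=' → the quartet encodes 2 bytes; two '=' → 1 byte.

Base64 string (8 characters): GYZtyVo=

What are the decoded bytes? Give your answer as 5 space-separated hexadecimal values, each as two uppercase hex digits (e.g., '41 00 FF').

Answer: 19 86 6D C9 5A

Derivation:
After char 0 ('G'=6): chars_in_quartet=1 acc=0x6 bytes_emitted=0
After char 1 ('Y'=24): chars_in_quartet=2 acc=0x198 bytes_emitted=0
After char 2 ('Z'=25): chars_in_quartet=3 acc=0x6619 bytes_emitted=0
After char 3 ('t'=45): chars_in_quartet=4 acc=0x19866D -> emit 19 86 6D, reset; bytes_emitted=3
After char 4 ('y'=50): chars_in_quartet=1 acc=0x32 bytes_emitted=3
After char 5 ('V'=21): chars_in_quartet=2 acc=0xC95 bytes_emitted=3
After char 6 ('o'=40): chars_in_quartet=3 acc=0x32568 bytes_emitted=3
Padding '=': partial quartet acc=0x32568 -> emit C9 5A; bytes_emitted=5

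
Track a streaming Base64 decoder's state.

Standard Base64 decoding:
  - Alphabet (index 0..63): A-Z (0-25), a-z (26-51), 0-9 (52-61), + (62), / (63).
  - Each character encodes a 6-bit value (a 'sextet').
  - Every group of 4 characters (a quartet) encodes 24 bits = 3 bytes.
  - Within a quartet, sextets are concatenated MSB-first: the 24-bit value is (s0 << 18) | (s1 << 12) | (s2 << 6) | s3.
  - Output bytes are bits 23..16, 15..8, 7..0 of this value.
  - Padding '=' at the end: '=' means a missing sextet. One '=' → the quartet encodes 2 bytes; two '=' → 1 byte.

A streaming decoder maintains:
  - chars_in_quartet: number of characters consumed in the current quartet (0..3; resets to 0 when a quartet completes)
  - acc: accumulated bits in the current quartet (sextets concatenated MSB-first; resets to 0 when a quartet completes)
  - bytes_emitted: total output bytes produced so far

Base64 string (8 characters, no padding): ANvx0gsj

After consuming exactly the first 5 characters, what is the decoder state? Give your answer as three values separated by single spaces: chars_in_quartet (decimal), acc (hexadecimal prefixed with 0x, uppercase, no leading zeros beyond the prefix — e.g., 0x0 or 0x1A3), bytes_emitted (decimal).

After char 0 ('A'=0): chars_in_quartet=1 acc=0x0 bytes_emitted=0
After char 1 ('N'=13): chars_in_quartet=2 acc=0xD bytes_emitted=0
After char 2 ('v'=47): chars_in_quartet=3 acc=0x36F bytes_emitted=0
After char 3 ('x'=49): chars_in_quartet=4 acc=0xDBF1 -> emit 00 DB F1, reset; bytes_emitted=3
After char 4 ('0'=52): chars_in_quartet=1 acc=0x34 bytes_emitted=3

Answer: 1 0x34 3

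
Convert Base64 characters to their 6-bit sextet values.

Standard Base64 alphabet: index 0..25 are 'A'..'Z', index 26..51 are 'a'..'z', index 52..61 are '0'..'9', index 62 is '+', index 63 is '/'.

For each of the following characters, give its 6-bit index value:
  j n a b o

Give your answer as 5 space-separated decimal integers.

Answer: 35 39 26 27 40

Derivation:
'j': a..z range, 26 + ord('j') − ord('a') = 35
'n': a..z range, 26 + ord('n') − ord('a') = 39
'a': a..z range, 26 + ord('a') − ord('a') = 26
'b': a..z range, 26 + ord('b') − ord('a') = 27
'o': a..z range, 26 + ord('o') − ord('a') = 40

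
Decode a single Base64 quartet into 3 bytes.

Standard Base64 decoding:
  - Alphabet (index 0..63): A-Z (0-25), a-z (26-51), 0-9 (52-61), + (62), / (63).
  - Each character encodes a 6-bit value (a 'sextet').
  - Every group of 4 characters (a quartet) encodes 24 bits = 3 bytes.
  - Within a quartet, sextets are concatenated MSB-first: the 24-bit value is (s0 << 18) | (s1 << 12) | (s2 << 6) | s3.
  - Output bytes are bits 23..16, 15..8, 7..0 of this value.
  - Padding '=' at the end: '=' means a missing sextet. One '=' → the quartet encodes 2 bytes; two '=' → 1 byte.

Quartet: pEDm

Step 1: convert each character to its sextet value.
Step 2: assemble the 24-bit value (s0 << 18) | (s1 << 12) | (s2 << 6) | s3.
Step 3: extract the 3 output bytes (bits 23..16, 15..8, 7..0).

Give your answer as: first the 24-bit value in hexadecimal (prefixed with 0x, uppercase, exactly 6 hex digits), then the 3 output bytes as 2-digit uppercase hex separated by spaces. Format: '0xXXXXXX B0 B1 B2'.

Answer: 0xA440E6 A4 40 E6

Derivation:
Sextets: p=41, E=4, D=3, m=38
24-bit: (41<<18) | (4<<12) | (3<<6) | 38
      = 0xA40000 | 0x004000 | 0x0000C0 | 0x000026
      = 0xA440E6
Bytes: (v>>16)&0xFF=A4, (v>>8)&0xFF=40, v&0xFF=E6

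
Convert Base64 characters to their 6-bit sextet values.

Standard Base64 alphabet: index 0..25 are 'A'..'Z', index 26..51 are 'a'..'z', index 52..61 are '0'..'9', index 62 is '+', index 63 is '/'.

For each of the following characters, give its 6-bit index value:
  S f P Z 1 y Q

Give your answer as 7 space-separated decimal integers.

'S': A..Z range, ord('S') − ord('A') = 18
'f': a..z range, 26 + ord('f') − ord('a') = 31
'P': A..Z range, ord('P') − ord('A') = 15
'Z': A..Z range, ord('Z') − ord('A') = 25
'1': 0..9 range, 52 + ord('1') − ord('0') = 53
'y': a..z range, 26 + ord('y') − ord('a') = 50
'Q': A..Z range, ord('Q') − ord('A') = 16

Answer: 18 31 15 25 53 50 16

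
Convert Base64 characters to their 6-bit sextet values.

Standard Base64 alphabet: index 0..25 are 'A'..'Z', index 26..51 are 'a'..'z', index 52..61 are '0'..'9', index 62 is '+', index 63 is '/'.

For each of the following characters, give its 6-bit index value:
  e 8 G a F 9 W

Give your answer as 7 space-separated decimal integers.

Answer: 30 60 6 26 5 61 22

Derivation:
'e': a..z range, 26 + ord('e') − ord('a') = 30
'8': 0..9 range, 52 + ord('8') − ord('0') = 60
'G': A..Z range, ord('G') − ord('A') = 6
'a': a..z range, 26 + ord('a') − ord('a') = 26
'F': A..Z range, ord('F') − ord('A') = 5
'9': 0..9 range, 52 + ord('9') − ord('0') = 61
'W': A..Z range, ord('W') − ord('A') = 22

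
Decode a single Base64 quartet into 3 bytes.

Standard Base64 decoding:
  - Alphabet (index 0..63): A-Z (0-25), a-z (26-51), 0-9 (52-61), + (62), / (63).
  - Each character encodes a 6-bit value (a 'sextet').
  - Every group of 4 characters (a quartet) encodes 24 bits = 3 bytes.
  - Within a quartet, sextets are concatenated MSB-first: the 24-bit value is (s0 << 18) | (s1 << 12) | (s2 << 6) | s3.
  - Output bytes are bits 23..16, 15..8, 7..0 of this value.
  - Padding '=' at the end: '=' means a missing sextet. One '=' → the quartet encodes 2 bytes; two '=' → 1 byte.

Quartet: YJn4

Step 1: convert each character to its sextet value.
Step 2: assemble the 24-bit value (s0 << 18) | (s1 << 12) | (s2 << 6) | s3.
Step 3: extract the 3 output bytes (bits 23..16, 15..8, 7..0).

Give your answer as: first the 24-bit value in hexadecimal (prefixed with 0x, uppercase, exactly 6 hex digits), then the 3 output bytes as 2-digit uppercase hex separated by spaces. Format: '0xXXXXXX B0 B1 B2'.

Sextets: Y=24, J=9, n=39, 4=56
24-bit: (24<<18) | (9<<12) | (39<<6) | 56
      = 0x600000 | 0x009000 | 0x0009C0 | 0x000038
      = 0x6099F8
Bytes: (v>>16)&0xFF=60, (v>>8)&0xFF=99, v&0xFF=F8

Answer: 0x6099F8 60 99 F8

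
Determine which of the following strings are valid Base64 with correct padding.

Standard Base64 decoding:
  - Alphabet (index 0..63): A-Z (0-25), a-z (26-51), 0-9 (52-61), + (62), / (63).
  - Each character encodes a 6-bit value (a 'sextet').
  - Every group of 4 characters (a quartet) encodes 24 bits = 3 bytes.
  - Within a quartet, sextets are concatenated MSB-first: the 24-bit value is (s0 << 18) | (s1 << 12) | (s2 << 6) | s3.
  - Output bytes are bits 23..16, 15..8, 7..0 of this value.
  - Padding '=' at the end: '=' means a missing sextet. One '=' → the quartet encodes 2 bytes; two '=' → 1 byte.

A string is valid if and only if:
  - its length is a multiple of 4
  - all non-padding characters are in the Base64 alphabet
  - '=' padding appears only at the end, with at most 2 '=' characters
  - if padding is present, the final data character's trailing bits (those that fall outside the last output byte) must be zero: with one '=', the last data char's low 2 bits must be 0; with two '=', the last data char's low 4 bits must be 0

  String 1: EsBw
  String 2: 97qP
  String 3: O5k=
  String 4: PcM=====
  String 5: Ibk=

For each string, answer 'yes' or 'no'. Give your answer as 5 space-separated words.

Answer: yes yes yes no yes

Derivation:
String 1: 'EsBw' → valid
String 2: '97qP' → valid
String 3: 'O5k=' → valid
String 4: 'PcM=====' → invalid (5 pad chars (max 2))
String 5: 'Ibk=' → valid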